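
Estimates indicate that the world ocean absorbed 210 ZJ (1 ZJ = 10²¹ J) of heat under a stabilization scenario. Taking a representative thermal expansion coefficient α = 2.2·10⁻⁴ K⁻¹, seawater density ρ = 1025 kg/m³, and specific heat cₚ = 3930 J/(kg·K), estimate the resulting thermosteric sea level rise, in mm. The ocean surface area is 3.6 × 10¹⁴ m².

about 31.9 mm

Per unit area: Q = 210×10²¹ / (3.6×10¹⁴) ≈ 5.833×10⁸ J/m²
Δh = αQ/(ρcₚ) = 2.2×10⁻⁴ × 5.833×10⁸ / (1025 × 3930) ≈ 0.031857 m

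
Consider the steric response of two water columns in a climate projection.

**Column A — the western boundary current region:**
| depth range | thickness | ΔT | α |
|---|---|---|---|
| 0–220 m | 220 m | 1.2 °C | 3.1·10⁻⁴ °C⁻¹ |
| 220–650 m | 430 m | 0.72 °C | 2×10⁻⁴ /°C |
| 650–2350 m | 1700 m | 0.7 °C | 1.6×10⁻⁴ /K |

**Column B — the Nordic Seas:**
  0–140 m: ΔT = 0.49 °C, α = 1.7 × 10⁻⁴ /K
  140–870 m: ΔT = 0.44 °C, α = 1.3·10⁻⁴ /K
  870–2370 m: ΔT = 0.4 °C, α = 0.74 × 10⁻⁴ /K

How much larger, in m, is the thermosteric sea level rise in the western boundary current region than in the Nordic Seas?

A 0–220 m: 3.1×10⁻⁴ × 1.2 × 220 = 0.08184 m
A 220–650 m: 0.72 × 2×10⁻⁴ × 430 = 0.06192 m
A Layer 3: 1700 × 0.7 × 1.6×10⁻⁴ = 0.19040 m
A total: 0.33416 m
B Layer 1: 0.49 × 1.7×10⁻⁴ × 140 = 0.011662 m
B 1.3×10⁻⁴ × 0.44 × 730 = 0.041756 m
B 0.74×10⁻⁴ × 0.4 × 1500 = 0.04440 m
B total: 0.097818 m
Difference: 0.33416 − 0.097818 = 0.236342 m

Δh_A − Δh_B ≈ 0.236 m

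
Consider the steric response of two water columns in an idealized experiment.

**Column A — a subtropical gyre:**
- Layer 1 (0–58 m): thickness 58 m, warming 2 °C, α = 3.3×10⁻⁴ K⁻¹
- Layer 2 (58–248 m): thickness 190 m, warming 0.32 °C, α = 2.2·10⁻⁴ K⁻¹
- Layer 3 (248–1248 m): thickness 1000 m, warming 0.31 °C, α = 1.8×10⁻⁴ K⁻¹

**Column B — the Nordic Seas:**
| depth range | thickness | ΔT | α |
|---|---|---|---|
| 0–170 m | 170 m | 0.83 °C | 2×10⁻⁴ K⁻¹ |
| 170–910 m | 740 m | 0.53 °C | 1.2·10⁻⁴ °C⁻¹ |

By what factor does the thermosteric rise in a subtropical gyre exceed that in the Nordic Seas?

A 0–58 m: 2 × 58 × 3.3×10⁻⁴ = 0.03828 m
A 0.32 × 190 × 2.2×10⁻⁴ = 0.013376 m
A 0.31 × 1.8×10⁻⁴ × 1000 = 0.05580 m
A total: 0.107456 m
B 0–170 m: 170 × 0.83 × 2×10⁻⁴ = 0.02822 m
B Layer 2: 1.2×10⁻⁴ × 740 × 0.53 = 0.047064 m
B total: 0.075284 m
Ratio: 0.107456 / 0.075284 ≈ 1.427

a factor of 1.4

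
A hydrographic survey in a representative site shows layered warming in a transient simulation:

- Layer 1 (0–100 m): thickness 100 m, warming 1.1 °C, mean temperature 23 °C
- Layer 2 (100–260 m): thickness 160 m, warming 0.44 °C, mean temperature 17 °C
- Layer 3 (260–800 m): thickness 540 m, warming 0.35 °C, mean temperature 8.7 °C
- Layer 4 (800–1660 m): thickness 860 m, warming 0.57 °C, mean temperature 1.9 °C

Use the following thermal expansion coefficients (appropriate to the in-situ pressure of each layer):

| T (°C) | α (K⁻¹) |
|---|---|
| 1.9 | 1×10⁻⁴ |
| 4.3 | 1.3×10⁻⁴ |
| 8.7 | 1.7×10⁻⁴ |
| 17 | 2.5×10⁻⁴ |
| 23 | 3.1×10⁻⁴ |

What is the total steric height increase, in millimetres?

Layer 1 at 23 °C → α = 3.1×10⁻⁴ K⁻¹
Layer 2 at 17 °C → α = 2.5×10⁻⁴ K⁻¹
Layer 3 at 8.7 °C → α = 1.7×10⁻⁴ K⁻¹
Layer 4 at 1.9 °C → α = 1×10⁻⁴ K⁻¹
0–100 m: 100 × 1.1 × 3.1×10⁻⁴ = 0.03410 m
Layer 2: 0.44 × 160 × 2.5×10⁻⁴ = 0.01760 m
260–800 m: 1.7×10⁻⁴ × 0.35 × 540 = 0.03213 m
Layer 4: 0.57 × 1×10⁻⁴ × 860 = 0.04902 m
Δh = 0.03410 + 0.01760 + 0.03213 + 0.04902 = 0.13285 m

133 mm of thermosteric rise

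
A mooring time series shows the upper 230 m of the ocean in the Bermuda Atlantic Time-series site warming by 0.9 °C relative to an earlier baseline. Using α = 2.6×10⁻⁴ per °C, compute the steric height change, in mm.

about 53.8 mm

Δh = αΔT·H = 2.6×10⁻⁴ × 0.9 × 230 = 0.05382 m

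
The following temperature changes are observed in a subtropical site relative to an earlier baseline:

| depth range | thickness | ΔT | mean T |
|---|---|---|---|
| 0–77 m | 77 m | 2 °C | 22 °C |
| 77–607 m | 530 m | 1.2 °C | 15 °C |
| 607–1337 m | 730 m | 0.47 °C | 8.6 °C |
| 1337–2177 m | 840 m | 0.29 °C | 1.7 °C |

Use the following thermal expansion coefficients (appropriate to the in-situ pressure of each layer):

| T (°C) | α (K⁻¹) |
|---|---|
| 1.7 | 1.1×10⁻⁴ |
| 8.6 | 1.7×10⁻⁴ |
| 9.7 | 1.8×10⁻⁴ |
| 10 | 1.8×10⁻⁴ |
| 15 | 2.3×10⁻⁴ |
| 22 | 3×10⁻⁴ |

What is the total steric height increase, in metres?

Layer 1 at 22 °C → α = 3×10⁻⁴ K⁻¹
Layer 2 at 15 °C → α = 2.3×10⁻⁴ K⁻¹
Layer 3 at 8.6 °C → α = 1.7×10⁻⁴ K⁻¹
Layer 4 at 1.7 °C → α = 1.1×10⁻⁴ K⁻¹
Layer 1: 77 × 3×10⁻⁴ × 2 = 0.04620 m
77–607 m: 1.2 × 2.3×10⁻⁴ × 530 = 0.14628 m
607–1337 m: 1.7×10⁻⁴ × 0.47 × 730 = 0.058327 m
1337–2177 m: 840 × 1.1×10⁻⁴ × 0.29 = 0.026796 m
Δh = 0.04620 + 0.14628 + 0.058327 + 0.026796 = 0.277603 m ≈ 0.278 m

about 0.278 m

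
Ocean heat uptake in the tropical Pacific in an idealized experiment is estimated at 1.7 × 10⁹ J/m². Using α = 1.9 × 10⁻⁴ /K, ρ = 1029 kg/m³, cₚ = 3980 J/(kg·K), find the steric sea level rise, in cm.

Δh ≈ 7.9 cm

Δh = αQ/(ρcₚ) = 1.9×10⁻⁴ × 1.7×10⁹ / (1029 × 3980) ≈ 0.078869 m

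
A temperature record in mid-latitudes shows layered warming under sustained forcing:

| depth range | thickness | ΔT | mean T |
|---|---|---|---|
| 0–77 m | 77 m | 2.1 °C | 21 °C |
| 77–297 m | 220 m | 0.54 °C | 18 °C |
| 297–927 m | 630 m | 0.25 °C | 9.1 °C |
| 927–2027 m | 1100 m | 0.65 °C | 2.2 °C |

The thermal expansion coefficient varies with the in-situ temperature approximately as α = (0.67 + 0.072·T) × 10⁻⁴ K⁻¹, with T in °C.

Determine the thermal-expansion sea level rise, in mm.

Layer 1: α = (0.67 + 0.072×21)×10⁻⁴ = 2.182×10⁻⁴ K⁻¹
Layer 2: α = (0.67 + 0.072×18)×10⁻⁴ = 1.966×10⁻⁴ K⁻¹
Layer 3: α = (0.67 + 0.072×9.1)×10⁻⁴ = 1.3252×10⁻⁴ K⁻¹
Layer 4: α = (0.67 + 0.072×2.2)×10⁻⁴ = 0.8284×10⁻⁴ K⁻¹
0–77 m: 2.1 × 2.182×10⁻⁴ × 77 = 0.03528294 m
77–297 m: 220 × 0.54 × 1.966×10⁻⁴ = 0.02335608 m
630 × 0.25 × 1.3252×10⁻⁴ = 0.0208719 m
927–2027 m: 0.65 × 0.8284×10⁻⁴ × 1100 = 0.0592306 m
Δh = 0.03528294 + 0.02335608 + 0.0208719 + 0.0592306 = 0.13874152 m

about 139 mm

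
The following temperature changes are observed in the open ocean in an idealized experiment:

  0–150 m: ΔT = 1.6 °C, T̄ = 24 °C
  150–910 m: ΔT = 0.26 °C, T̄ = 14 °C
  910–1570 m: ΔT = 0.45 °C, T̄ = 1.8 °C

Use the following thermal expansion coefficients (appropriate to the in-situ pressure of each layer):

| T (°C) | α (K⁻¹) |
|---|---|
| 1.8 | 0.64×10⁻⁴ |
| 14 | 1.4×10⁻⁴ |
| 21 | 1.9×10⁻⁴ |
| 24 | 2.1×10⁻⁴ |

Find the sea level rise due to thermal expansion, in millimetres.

Layer 1 at 24 °C → α = 2.1×10⁻⁴ K⁻¹
Layer 2 at 14 °C → α = 1.4×10⁻⁴ K⁻¹
Layer 3 at 1.8 °C → α = 0.64×10⁻⁴ K⁻¹
0–150 m: 2.1×10⁻⁴ × 150 × 1.6 = 0.05040 m
Layer 2: 760 × 0.26 × 1.4×10⁻⁴ = 0.027664 m
910–1570 m: 0.64×10⁻⁴ × 660 × 0.45 = 0.019008 m
Δh = 0.05040 + 0.027664 + 0.019008 = 0.097072 m ≈ 97.1 mm

Δh = 97.1 mm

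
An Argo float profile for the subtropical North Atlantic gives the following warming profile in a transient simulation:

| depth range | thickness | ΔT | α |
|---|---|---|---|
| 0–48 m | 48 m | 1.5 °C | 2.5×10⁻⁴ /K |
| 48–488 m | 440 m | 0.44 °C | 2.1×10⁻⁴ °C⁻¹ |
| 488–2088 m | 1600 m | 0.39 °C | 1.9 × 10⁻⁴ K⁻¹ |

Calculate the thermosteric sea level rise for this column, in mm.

Layer 1: 2.5×10⁻⁴ × 48 × 1.5 = 0.01800 m
Layer 2: 2.1×10⁻⁴ × 0.44 × 440 = 0.040656 m
0.39 × 1.9×10⁻⁴ × 1600 = 0.11856 m
Δh = 0.01800 + 0.040656 + 0.11856 = 0.177216 m ≈ 177 mm

about 177 mm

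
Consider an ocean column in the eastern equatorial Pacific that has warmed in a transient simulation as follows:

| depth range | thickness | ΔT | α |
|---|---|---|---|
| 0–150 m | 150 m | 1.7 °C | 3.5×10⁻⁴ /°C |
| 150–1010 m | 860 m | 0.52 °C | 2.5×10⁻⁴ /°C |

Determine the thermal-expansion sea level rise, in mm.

Δh ≈ 201 mm

1.7 × 150 × 3.5×10⁻⁴ = 0.08925 m
150–1010 m: 860 × 2.5×10⁻⁴ × 0.52 = 0.11180 m
Δh = 0.08925 + 0.11180 = 0.20105 m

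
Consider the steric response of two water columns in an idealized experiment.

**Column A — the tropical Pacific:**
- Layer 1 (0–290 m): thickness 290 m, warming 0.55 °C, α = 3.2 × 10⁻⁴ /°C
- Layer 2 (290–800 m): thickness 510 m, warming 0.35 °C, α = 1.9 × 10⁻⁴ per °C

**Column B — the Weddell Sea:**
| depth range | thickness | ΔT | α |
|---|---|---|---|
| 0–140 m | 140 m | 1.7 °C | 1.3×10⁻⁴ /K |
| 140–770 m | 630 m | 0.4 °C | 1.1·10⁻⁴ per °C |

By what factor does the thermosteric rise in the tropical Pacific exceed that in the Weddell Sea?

≈ 1.4×

A 0.55 × 290 × 3.2×10⁻⁴ = 0.05104 m
A Layer 2: 1.9×10⁻⁴ × 510 × 0.35 = 0.033915 m
A total: 0.084955 m
B 0–140 m: 140 × 1.7 × 1.3×10⁻⁴ = 0.03094 m
B Layer 2: 630 × 0.4 × 1.1×10⁻⁴ = 0.02772 m
B total: 0.05866 m
Ratio: 0.084955 / 0.05866 ≈ 1.448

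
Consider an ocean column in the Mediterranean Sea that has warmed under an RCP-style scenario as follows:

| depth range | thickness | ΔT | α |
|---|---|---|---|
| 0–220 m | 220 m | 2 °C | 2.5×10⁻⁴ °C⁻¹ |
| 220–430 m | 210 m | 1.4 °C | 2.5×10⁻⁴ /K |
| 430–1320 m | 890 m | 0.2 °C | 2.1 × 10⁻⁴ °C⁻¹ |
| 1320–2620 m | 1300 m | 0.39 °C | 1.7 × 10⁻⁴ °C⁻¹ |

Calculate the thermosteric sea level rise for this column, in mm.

Layer 1: 2.5×10⁻⁴ × 220 × 2 = 0.11000 m
Layer 2: 210 × 2.5×10⁻⁴ × 1.4 = 0.07350 m
430–1320 m: 0.2 × 890 × 2.1×10⁻⁴ = 0.03738 m
Layer 4: 1300 × 0.39 × 1.7×10⁻⁴ = 0.08619 m
Δh = 0.11000 + 0.07350 + 0.03738 + 0.08619 = 0.30707 m

Δh = 307 mm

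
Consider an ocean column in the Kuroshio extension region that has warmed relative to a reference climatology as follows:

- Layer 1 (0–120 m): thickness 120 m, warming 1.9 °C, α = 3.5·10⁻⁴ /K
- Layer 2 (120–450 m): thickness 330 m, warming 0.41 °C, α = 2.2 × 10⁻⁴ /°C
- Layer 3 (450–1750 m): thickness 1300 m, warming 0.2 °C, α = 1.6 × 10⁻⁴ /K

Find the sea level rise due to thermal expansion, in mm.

Δh ≈ 150 mm

Layer 1: 120 × 3.5×10⁻⁴ × 1.9 = 0.07980 m
Layer 2: 330 × 0.41 × 2.2×10⁻⁴ = 0.029766 m
Layer 3: 0.2 × 1.6×10⁻⁴ × 1300 = 0.04160 m
Δh = 0.07980 + 0.029766 + 0.04160 = 0.151166 m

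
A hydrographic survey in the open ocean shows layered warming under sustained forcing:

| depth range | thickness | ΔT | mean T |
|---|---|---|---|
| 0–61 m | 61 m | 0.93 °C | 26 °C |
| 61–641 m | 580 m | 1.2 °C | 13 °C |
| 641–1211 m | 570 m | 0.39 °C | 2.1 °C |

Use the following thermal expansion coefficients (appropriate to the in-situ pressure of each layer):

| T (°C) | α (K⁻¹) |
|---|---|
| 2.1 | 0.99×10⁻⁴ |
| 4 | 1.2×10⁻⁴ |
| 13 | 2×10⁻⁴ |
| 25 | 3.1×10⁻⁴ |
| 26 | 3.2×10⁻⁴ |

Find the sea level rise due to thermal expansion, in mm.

Layer 1 at 26 °C → α = 3.2×10⁻⁴ K⁻¹
Layer 2 at 13 °C → α = 2×10⁻⁴ K⁻¹
Layer 3 at 2.1 °C → α = 0.99×10⁻⁴ K⁻¹
61 × 3.2×10⁻⁴ × 0.93 = 0.0181536 m
Layer 2: 580 × 1.2 × 2×10⁻⁴ = 0.13920 m
Layer 3: 0.99×10⁻⁴ × 0.39 × 570 = 0.0220077 m
Δh = 0.0181536 + 0.13920 + 0.0220077 = 0.1793613 m

Δh ≈ 179 mm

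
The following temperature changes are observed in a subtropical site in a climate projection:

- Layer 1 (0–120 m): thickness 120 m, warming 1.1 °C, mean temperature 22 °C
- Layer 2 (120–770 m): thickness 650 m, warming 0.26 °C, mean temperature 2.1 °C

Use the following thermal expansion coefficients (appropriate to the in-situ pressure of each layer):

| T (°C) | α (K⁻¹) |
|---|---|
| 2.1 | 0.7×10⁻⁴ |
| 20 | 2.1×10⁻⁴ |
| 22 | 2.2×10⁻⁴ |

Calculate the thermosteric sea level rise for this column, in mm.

Layer 1 at 22 °C → α = 2.2×10⁻⁴ K⁻¹
Layer 2 at 2.1 °C → α = 0.7×10⁻⁴ K⁻¹
120 × 1.1 × 2.2×10⁻⁴ = 0.02904 m
Layer 2: 0.26 × 650 × 0.7×10⁻⁴ = 0.01183 m
Δh = 0.02904 + 0.01183 = 0.04087 m

Δh ≈ 41 mm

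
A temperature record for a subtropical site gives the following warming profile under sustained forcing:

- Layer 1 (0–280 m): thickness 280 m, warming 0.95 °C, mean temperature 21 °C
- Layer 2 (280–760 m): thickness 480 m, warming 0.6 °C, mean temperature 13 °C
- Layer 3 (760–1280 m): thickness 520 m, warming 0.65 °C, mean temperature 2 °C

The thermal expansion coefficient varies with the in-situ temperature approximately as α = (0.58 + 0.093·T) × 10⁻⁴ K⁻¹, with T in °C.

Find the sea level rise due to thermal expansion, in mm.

Layer 1: α = (0.58 + 0.093×21)×10⁻⁴ = 2.533×10⁻⁴ K⁻¹
Layer 2: α = (0.58 + 0.093×13)×10⁻⁴ = 1.789×10⁻⁴ K⁻¹
Layer 3: α = (0.58 + 0.093×2)×10⁻⁴ = 0.766×10⁻⁴ K⁻¹
Layer 1: 2.533×10⁻⁴ × 0.95 × 280 = 0.0673778 m
280–760 m: 0.6 × 480 × 1.789×10⁻⁴ = 0.0515232 m
Layer 3: 520 × 0.766×10⁻⁴ × 0.65 = 0.0258908 m
Δh = 0.0673778 + 0.0515232 + 0.0258908 = 0.1447918 m ≈ 145 mm

Δh = 145 mm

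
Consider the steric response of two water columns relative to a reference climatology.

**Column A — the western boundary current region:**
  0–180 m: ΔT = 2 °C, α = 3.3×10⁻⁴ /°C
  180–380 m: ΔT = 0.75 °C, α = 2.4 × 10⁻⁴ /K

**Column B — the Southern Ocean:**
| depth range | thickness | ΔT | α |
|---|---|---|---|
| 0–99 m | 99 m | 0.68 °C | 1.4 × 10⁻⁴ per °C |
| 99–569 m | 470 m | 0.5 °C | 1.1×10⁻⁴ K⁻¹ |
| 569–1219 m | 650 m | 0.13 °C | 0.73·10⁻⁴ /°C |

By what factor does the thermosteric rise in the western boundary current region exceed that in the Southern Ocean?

a factor of 3.7

A 2 × 3.3×10⁻⁴ × 180 = 0.11880 m
A 200 × 0.75 × 2.4×10⁻⁴ = 0.03600 m
A total: 0.15480 m
B Layer 1: 99 × 1.4×10⁻⁴ × 0.68 = 0.0094248 m
B 99–569 m: 0.5 × 470 × 1.1×10⁻⁴ = 0.02585 m
B Layer 3: 0.73×10⁻⁴ × 650 × 0.13 = 0.0061685 m
B total: 0.0414433 m
Ratio: 0.15480 / 0.0414433 ≈ 3.735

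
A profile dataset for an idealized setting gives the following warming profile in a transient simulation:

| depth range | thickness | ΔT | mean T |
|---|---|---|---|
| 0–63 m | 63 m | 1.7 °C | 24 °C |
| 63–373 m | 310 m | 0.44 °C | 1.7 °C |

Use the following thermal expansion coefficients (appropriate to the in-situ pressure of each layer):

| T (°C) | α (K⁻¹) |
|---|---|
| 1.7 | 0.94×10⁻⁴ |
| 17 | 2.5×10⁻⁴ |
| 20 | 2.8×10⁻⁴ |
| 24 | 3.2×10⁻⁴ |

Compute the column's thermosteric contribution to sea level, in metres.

Layer 1 at 24 °C → α = 3.2×10⁻⁴ K⁻¹
Layer 2 at 1.7 °C → α = 0.94×10⁻⁴ K⁻¹
Layer 1: 63 × 1.7 × 3.2×10⁻⁴ = 0.034272 m
63–373 m: 0.44 × 310 × 0.94×10⁻⁴ = 0.0128216 m
Δh = 0.034272 + 0.0128216 = 0.0470936 m ≈ 0.0471 m

0.0471 m of thermosteric rise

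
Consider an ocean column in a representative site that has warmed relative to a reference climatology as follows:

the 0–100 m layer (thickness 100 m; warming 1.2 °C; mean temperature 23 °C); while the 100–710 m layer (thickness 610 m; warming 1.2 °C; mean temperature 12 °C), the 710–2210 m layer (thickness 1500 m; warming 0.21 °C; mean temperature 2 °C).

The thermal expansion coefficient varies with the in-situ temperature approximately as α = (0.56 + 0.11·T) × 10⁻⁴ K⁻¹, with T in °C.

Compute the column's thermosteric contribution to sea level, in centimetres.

Layer 1: α = (0.56 + 0.11×23)×10⁻⁴ = 3.09×10⁻⁴ K⁻¹
Layer 2: α = (0.56 + 0.11×12)×10⁻⁴ = 1.88×10⁻⁴ K⁻¹
Layer 3: α = (0.56 + 0.11×2)×10⁻⁴ = 0.78×10⁻⁴ K⁻¹
1.2 × 3.09×10⁻⁴ × 100 = 0.03708 m
Layer 2: 610 × 1.88×10⁻⁴ × 1.2 = 0.137616 m
710–2210 m: 0.21 × 1500 × 0.78×10⁻⁴ = 0.02457 m
Δh = 0.03708 + 0.137616 + 0.02457 = 0.199266 m

about 20 cm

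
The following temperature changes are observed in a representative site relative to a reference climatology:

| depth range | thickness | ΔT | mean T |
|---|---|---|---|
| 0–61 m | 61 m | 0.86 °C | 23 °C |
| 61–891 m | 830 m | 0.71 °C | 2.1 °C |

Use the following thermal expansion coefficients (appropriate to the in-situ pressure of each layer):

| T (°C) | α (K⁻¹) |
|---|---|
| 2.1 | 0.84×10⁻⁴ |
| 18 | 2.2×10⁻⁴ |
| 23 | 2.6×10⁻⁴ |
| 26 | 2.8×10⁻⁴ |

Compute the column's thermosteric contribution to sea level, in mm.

Layer 1 at 23 °C → α = 2.6×10⁻⁴ K⁻¹
Layer 2 at 2.1 °C → α = 0.84×10⁻⁴ K⁻¹
61 × 2.6×10⁻⁴ × 0.86 = 0.0136396 m
830 × 0.84×10⁻⁴ × 0.71 = 0.0495012 m
Δh = 0.0136396 + 0.0495012 = 0.0631408 m

Δh = 63.1 mm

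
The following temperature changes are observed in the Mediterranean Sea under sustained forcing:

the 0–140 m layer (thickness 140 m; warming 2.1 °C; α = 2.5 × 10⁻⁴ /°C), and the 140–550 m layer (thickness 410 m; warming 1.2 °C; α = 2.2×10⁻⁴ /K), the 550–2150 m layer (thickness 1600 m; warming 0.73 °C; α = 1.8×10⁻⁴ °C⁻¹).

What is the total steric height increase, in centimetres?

Δh = 39 cm

0–140 m: 140 × 2.5×10⁻⁴ × 2.1 = 0.07350 m
2.2×10⁻⁴ × 410 × 1.2 = 0.10824 m
Layer 3: 1600 × 0.73 × 1.8×10⁻⁴ = 0.21024 m
Δh = 0.07350 + 0.10824 + 0.21024 = 0.39198 m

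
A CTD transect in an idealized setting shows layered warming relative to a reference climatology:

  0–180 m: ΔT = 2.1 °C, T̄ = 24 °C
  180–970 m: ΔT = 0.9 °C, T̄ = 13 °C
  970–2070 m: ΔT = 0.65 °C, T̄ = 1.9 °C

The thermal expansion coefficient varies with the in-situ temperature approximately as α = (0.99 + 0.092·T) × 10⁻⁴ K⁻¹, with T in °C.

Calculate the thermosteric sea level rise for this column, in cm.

36.0 cm

Layer 1: α = (0.99 + 0.092×24)×10⁻⁴ = 3.198×10⁻⁴ K⁻¹
Layer 2: α = (0.99 + 0.092×13)×10⁻⁴ = 2.186×10⁻⁴ K⁻¹
Layer 3: α = (0.99 + 0.092×1.9)×10⁻⁴ = 1.1648×10⁻⁴ K⁻¹
0–180 m: 180 × 2.1 × 3.198×10⁻⁴ = 0.1208844 m
Layer 2: 790 × 0.9 × 2.186×10⁻⁴ = 0.1554246 m
1.1648×10⁻⁴ × 0.65 × 1100 = 0.0832832 m
Δh = 0.1208844 + 0.1554246 + 0.0832832 = 0.3595922 m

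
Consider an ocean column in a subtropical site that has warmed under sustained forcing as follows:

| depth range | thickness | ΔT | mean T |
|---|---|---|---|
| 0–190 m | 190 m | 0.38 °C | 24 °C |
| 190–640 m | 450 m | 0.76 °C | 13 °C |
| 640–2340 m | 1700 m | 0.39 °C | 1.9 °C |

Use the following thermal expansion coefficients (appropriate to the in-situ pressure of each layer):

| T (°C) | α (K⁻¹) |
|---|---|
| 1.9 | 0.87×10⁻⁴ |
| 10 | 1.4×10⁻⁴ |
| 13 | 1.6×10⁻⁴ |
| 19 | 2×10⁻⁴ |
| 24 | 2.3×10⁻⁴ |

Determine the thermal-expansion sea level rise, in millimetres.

Δh = 129 mm

Layer 1 at 24 °C → α = 2.3×10⁻⁴ K⁻¹
Layer 2 at 13 °C → α = 1.6×10⁻⁴ K⁻¹
Layer 3 at 1.9 °C → α = 0.87×10⁻⁴ K⁻¹
2.3×10⁻⁴ × 190 × 0.38 = 0.016606 m
Layer 2: 1.6×10⁻⁴ × 0.76 × 450 = 0.05472 m
640–2340 m: 1700 × 0.39 × 0.87×10⁻⁴ = 0.057681 m
Δh = 0.016606 + 0.05472 + 0.057681 = 0.129007 m ≈ 129 mm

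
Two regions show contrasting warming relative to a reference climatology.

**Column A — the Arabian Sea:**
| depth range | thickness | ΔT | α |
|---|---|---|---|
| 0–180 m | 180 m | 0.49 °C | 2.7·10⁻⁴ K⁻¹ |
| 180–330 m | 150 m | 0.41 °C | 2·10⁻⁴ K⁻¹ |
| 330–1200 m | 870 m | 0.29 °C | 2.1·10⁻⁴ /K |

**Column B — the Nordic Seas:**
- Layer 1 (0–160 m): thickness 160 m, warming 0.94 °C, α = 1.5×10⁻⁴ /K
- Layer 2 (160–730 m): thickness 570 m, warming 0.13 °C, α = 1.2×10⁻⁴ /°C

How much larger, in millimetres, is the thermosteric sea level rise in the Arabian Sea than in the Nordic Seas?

Δh_A − Δh_B ≈ 57.6 mm

A 180 × 2.7×10⁻⁴ × 0.49 = 0.023814 m
A 0.41 × 150 × 2×10⁻⁴ = 0.01230 m
A 2.1×10⁻⁴ × 870 × 0.29 = 0.052983 m
A total: 0.089097 m
B 0–160 m: 0.94 × 160 × 1.5×10⁻⁴ = 0.02256 m
B Layer 2: 1.2×10⁻⁴ × 0.13 × 570 = 0.008892 m
B total: 0.031452 m
Difference: 0.089097 − 0.031452 = 0.057645 m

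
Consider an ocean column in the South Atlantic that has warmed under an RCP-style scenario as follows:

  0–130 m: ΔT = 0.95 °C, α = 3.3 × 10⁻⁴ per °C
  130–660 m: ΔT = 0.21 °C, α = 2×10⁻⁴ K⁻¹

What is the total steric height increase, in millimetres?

Δh = 63.0 mm

Layer 1: 130 × 3.3×10⁻⁴ × 0.95 = 0.040755 m
0.21 × 530 × 2×10⁻⁴ = 0.02226 m
Δh = 0.040755 + 0.02226 = 0.063015 m ≈ 63.0 mm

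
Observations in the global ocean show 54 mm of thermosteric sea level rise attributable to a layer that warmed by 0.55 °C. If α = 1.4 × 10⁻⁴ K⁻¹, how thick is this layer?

701 m

H = Δh/(αΔT) = 0.054 / (1.4×10⁻⁴ × 0.55) ≈ 701.3 m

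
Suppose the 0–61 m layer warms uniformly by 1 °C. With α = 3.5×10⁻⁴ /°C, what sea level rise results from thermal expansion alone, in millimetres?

Δh = αΔT·H = 3.5×10⁻⁴ × 1 × 61 = 0.02135 m

21.4 mm of thermosteric rise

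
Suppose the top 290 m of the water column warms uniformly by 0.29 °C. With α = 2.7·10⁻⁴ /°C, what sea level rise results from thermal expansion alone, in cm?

Δh = αΔT·H = 2.7×10⁻⁴ × 0.29 × 290 = 0.022707 m

2.3 cm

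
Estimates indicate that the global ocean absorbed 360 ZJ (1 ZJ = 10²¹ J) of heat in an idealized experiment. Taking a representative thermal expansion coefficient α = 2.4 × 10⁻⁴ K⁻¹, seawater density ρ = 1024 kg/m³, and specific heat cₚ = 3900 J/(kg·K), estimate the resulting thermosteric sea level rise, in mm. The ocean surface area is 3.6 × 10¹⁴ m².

about 60.1 mm

Per unit area: Q = 360×10²¹ / (3.6×10¹⁴) = 1×10⁹ J/m²
Δh = αQ/(ρcₚ) = 2.4×10⁻⁴ × 1×10⁹ / (1024 × 3900) ≈ 0.060096 m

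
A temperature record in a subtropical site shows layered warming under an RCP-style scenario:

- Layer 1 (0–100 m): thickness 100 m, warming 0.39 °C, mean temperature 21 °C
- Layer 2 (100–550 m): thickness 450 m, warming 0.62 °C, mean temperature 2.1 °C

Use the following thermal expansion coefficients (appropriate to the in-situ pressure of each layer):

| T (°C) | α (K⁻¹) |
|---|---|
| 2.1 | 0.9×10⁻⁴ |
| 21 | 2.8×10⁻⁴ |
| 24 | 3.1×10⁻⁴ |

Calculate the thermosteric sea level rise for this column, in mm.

Layer 1 at 21 °C → α = 2.8×10⁻⁴ K⁻¹
Layer 2 at 2.1 °C → α = 0.9×10⁻⁴ K⁻¹
Layer 1: 100 × 0.39 × 2.8×10⁻⁴ = 0.01092 m
Layer 2: 450 × 0.9×10⁻⁴ × 0.62 = 0.02511 m
Δh = 0.01092 + 0.02511 = 0.03603 m

Δh = 36.0 mm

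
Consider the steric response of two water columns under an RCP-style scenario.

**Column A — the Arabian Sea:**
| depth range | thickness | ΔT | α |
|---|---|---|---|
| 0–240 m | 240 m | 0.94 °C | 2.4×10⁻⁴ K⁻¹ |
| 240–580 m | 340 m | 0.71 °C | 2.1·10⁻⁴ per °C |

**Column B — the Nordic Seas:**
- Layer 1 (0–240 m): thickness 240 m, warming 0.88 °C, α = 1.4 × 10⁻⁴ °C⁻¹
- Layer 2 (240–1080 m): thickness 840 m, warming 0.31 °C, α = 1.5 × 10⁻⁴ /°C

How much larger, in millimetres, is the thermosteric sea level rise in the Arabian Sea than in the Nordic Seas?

A 240 × 0.94 × 2.4×10⁻⁴ = 0.054144 m
A Layer 2: 340 × 0.71 × 2.1×10⁻⁴ = 0.050694 m
A total: 0.104838 m
B Layer 1: 1.4×10⁻⁴ × 240 × 0.88 = 0.029568 m
B 240–1080 m: 1.5×10⁻⁴ × 0.31 × 840 = 0.03906 m
B total: 0.068628 m
Difference: 0.104838 − 0.068628 = 0.03621 m

Δh_A − Δh_B ≈ 36 mm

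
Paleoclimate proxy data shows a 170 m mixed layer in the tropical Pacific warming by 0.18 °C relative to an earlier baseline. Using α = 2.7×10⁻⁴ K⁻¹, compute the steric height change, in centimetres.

Δh = αΔT·H = 2.7×10⁻⁴ × 0.18 × 170 = 0.008262 m

about 0.826 cm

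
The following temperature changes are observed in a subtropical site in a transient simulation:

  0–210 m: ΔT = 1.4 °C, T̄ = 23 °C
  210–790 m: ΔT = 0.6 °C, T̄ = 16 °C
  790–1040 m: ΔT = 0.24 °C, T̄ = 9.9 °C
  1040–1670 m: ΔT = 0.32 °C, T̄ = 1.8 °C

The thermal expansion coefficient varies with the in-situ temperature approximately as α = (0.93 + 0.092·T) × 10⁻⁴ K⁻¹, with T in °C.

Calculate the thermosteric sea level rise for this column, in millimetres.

Δh ≈ 206 mm

Layer 1: α = (0.93 + 0.092×23)×10⁻⁴ = 3.046×10⁻⁴ K⁻¹
Layer 2: α = (0.93 + 0.092×16)×10⁻⁴ = 2.402×10⁻⁴ K⁻¹
Layer 3: α = (0.93 + 0.092×9.9)×10⁻⁴ = 1.8408×10⁻⁴ K⁻¹
Layer 4: α = (0.93 + 0.092×1.8)×10⁻⁴ = 1.0956×10⁻⁴ K⁻¹
Layer 1: 3.046×10⁻⁴ × 1.4 × 210 = 0.0895524 m
Layer 2: 580 × 2.402×10⁻⁴ × 0.6 = 0.0835896 m
Layer 3: 0.24 × 250 × 1.8408×10⁻⁴ = 0.0110448 m
Layer 4: 630 × 1.0956×10⁻⁴ × 0.32 = 0.022087296 m
Δh = 0.0895524 + 0.0835896 + 0.0110448 + 0.022087296 = 0.206274096 m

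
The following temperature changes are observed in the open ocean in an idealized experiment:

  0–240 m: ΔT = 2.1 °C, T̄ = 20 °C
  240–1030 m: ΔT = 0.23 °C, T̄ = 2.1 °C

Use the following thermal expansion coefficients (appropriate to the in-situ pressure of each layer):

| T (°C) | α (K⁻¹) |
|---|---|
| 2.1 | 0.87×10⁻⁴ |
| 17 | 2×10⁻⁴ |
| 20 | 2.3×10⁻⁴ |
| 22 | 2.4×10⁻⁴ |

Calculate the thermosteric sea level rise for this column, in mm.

132 mm

Layer 1 at 20 °C → α = 2.3×10⁻⁴ K⁻¹
Layer 2 at 2.1 °C → α = 0.87×10⁻⁴ K⁻¹
240 × 2.1 × 2.3×10⁻⁴ = 0.11592 m
0.87×10⁻⁴ × 790 × 0.23 = 0.0158079 m
Δh = 0.11592 + 0.0158079 = 0.1317279 m ≈ 132 mm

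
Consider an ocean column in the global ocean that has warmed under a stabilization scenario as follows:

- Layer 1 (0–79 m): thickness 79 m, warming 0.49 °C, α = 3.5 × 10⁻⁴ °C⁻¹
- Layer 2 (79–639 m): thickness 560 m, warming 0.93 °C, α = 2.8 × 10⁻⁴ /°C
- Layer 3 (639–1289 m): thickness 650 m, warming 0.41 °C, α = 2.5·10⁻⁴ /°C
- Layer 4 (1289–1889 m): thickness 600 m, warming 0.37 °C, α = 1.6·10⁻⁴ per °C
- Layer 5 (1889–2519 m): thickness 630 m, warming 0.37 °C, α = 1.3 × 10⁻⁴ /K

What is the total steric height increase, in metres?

about 0.29 m

Layer 1: 0.49 × 79 × 3.5×10⁻⁴ = 0.0135485 m
Layer 2: 2.8×10⁻⁴ × 560 × 0.93 = 0.145824 m
639–1289 m: 650 × 0.41 × 2.5×10⁻⁴ = 0.066625 m
1289–1889 m: 0.37 × 600 × 1.6×10⁻⁴ = 0.03552 m
Layer 5: 1.3×10⁻⁴ × 0.37 × 630 = 0.030303 m
Δh = 0.0135485 + 0.145824 + 0.066625 + 0.03552 + 0.030303 = 0.2918205 m ≈ 0.29 m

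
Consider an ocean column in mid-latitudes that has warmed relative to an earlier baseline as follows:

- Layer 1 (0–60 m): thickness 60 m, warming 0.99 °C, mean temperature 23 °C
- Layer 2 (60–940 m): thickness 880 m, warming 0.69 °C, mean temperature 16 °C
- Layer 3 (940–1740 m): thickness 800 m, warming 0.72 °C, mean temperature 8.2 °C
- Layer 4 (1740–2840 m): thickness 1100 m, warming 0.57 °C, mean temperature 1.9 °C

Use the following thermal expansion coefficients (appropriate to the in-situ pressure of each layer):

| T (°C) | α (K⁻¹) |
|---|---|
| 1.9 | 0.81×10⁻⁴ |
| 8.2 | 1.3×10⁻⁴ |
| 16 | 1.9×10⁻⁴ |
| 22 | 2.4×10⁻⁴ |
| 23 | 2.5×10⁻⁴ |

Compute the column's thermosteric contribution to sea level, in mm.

Δh = 256 mm

Layer 1 at 23 °C → α = 2.5×10⁻⁴ K⁻¹
Layer 2 at 16 °C → α = 1.9×10⁻⁴ K⁻¹
Layer 3 at 8.2 °C → α = 1.3×10⁻⁴ K⁻¹
Layer 4 at 1.9 °C → α = 0.81×10⁻⁴ K⁻¹
Layer 1: 0.99 × 60 × 2.5×10⁻⁴ = 0.01485 m
60–940 m: 1.9×10⁻⁴ × 0.69 × 880 = 0.115368 m
Layer 3: 800 × 0.72 × 1.3×10⁻⁴ = 0.07488 m
1740–2840 m: 1100 × 0.81×10⁻⁴ × 0.57 = 0.050787 m
Δh = 0.01485 + 0.115368 + 0.07488 + 0.050787 = 0.255885 m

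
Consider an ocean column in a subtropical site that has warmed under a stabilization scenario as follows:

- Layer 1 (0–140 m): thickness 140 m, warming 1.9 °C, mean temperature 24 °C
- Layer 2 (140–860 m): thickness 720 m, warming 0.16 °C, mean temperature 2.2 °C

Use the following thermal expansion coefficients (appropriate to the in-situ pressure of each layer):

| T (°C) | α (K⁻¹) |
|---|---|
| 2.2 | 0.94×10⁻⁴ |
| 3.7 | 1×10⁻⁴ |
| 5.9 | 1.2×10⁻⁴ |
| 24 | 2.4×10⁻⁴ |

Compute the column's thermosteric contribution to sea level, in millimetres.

Δh = 74.7 mm

Layer 1 at 24 °C → α = 2.4×10⁻⁴ K⁻¹
Layer 2 at 2.2 °C → α = 0.94×10⁻⁴ K⁻¹
0–140 m: 1.9 × 140 × 2.4×10⁻⁴ = 0.06384 m
0.16 × 720 × 0.94×10⁻⁴ = 0.0108288 m
Δh = 0.06384 + 0.0108288 = 0.0746688 m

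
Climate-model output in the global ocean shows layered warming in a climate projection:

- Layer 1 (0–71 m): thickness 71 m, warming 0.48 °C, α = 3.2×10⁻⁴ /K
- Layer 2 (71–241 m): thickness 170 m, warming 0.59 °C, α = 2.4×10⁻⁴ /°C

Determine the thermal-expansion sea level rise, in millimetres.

Δh ≈ 35 mm

0–71 m: 71 × 0.48 × 3.2×10⁻⁴ = 0.0109056 m
2.4×10⁻⁴ × 0.59 × 170 = 0.024072 m
Δh = 0.0109056 + 0.024072 = 0.0349776 m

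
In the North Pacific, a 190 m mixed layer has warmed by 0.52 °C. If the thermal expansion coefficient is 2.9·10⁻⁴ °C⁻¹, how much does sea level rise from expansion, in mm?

Δh = αΔT·H = 2.9×10⁻⁴ × 0.52 × 190 = 0.028652 m

29 mm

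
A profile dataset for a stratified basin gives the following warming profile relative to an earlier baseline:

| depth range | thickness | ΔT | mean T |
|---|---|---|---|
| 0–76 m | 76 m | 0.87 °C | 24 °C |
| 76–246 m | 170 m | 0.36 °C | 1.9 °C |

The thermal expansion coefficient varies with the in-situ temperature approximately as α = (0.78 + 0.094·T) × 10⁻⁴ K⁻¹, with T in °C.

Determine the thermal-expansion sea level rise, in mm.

Layer 1: α = (0.78 + 0.094×24)×10⁻⁴ = 3.036×10⁻⁴ K⁻¹
Layer 2: α = (0.78 + 0.094×1.9)×10⁻⁴ = 0.9586×10⁻⁴ K⁻¹
76 × 0.87 × 3.036×10⁻⁴ = 0.020074032 m
Layer 2: 0.9586×10⁻⁴ × 170 × 0.36 = 0.005866632 m
Δh = 0.020074032 + 0.005866632 = 0.025940664 m ≈ 26 mm

26 mm of thermosteric rise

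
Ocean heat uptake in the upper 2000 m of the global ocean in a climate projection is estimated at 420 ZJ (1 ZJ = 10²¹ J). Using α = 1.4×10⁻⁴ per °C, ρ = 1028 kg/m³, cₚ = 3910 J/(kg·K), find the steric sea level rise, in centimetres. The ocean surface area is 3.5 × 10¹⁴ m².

Per unit area: Q = 420×10²¹ / (3.5×10¹⁴) = 1.2×10⁹ J/m²
Δh = αQ/(ρcₚ) = 1.4×10⁻⁴ × 1.2×10⁹ / (1028 × 3910) ≈ 0.041796 m

Δh ≈ 4.18 cm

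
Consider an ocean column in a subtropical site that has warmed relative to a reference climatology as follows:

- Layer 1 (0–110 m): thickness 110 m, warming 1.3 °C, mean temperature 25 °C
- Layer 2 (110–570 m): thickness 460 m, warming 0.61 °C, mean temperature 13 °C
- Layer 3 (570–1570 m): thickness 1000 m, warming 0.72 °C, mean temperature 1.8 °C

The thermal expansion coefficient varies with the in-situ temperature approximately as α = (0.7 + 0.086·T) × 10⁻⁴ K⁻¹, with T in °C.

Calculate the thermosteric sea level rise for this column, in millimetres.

150 mm

Layer 1: α = (0.7 + 0.086×25)×10⁻⁴ = 2.85×10⁻⁴ K⁻¹
Layer 2: α = (0.7 + 0.086×13)×10⁻⁴ = 1.818×10⁻⁴ K⁻¹
Layer 3: α = (0.7 + 0.086×1.8)×10⁻⁴ = 0.8548×10⁻⁴ K⁻¹
Layer 1: 2.85×10⁻⁴ × 110 × 1.3 = 0.040755 m
Layer 2: 460 × 0.61 × 1.818×10⁻⁴ = 0.05101308 m
Layer 3: 1000 × 0.72 × 0.8548×10⁻⁴ = 0.0615456 m
Δh = 0.040755 + 0.05101308 + 0.0615456 = 0.15331368 m ≈ 150 mm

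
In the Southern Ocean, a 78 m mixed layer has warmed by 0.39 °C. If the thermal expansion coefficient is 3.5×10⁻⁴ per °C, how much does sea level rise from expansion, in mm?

Δh = 11 mm

Δh = αΔT·H = 3.5×10⁻⁴ × 0.39 × 78 = 0.010647 m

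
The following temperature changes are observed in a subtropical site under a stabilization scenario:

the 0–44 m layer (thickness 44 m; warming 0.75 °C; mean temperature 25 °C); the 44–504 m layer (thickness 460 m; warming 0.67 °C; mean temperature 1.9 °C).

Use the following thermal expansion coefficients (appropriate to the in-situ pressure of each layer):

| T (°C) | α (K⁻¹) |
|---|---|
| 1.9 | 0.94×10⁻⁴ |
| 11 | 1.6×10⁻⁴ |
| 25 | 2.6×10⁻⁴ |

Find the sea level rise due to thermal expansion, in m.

Layer 1 at 25 °C → α = 2.6×10⁻⁴ K⁻¹
Layer 2 at 1.9 °C → α = 0.94×10⁻⁴ K⁻¹
Layer 1: 0.75 × 44 × 2.6×10⁻⁴ = 0.00858 m
Layer 2: 0.94×10⁻⁴ × 0.67 × 460 = 0.0289708 m
Δh = 0.00858 + 0.0289708 = 0.0375508 m

about 0.0376 m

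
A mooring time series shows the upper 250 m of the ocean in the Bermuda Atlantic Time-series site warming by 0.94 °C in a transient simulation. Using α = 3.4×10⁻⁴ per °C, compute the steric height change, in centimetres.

Δh = αΔT·H = 3.4×10⁻⁴ × 0.94 × 250 = 0.07990 m

about 8.0 cm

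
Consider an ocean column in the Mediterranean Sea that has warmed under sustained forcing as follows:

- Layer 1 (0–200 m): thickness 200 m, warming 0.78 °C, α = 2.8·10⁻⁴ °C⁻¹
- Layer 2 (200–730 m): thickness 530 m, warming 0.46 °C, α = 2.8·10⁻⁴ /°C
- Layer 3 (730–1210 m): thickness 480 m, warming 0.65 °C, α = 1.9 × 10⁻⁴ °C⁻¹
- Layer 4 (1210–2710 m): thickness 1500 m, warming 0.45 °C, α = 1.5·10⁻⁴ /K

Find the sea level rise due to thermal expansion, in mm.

Δh = 272 mm

0–200 m: 2.8×10⁻⁴ × 0.78 × 200 = 0.04368 m
Layer 2: 2.8×10⁻⁴ × 530 × 0.46 = 0.068264 m
Layer 3: 1.9×10⁻⁴ × 480 × 0.65 = 0.05928 m
0.45 × 1.5×10⁻⁴ × 1500 = 0.10125 m
Δh = 0.04368 + 0.068264 + 0.05928 + 0.10125 = 0.272474 m ≈ 272 mm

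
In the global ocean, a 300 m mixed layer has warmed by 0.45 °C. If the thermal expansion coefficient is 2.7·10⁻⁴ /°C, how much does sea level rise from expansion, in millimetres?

36 mm of thermosteric rise

Δh = αΔT·H = 2.7×10⁻⁴ × 0.45 × 300 = 0.03645 m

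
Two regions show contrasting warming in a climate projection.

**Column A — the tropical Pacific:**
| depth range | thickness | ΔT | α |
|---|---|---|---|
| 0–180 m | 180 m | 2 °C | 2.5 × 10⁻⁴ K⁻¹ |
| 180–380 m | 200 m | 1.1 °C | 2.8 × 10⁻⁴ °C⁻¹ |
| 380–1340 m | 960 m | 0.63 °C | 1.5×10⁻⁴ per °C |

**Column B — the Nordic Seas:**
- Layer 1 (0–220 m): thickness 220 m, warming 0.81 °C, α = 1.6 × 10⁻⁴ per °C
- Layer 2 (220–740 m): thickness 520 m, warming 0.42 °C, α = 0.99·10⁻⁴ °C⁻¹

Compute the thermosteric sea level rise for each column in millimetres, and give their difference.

A 180 × 2.5×10⁻⁴ × 2 = 0.09000 m
A Layer 2: 200 × 2.8×10⁻⁴ × 1.1 = 0.06160 m
A Layer 3: 0.63 × 960 × 1.5×10⁻⁴ = 0.09072 m
A total: 0.24232 m
B 0–220 m: 220 × 0.81 × 1.6×10⁻⁴ = 0.028512 m
B 0.99×10⁻⁴ × 520 × 0.42 = 0.0216216 m
B total: 0.0501336 m
Difference: 0.24232 − 0.0501336 = 0.1921864 m

Δh_A ≈ 242 mm, Δh_B ≈ 50.1 mm; difference ≈ 192 mm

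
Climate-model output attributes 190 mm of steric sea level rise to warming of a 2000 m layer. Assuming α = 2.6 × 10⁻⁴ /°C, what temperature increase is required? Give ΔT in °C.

ΔT ≈ 0.37 °C

ΔT = Δh/(αH) = 0.19 / (2.6×10⁻⁴ × 2000) ≈ 0.3654 °C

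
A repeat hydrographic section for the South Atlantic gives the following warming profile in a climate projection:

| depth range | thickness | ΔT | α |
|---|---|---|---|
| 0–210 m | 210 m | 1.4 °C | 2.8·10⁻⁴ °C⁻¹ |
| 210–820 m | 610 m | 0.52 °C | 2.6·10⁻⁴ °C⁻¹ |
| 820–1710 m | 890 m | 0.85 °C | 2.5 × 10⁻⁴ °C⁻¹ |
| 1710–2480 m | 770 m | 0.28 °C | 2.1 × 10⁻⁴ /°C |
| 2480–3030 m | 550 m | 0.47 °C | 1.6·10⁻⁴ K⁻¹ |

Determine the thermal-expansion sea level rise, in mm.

441 mm

210 × 2.8×10⁻⁴ × 1.4 = 0.08232 m
2.6×10⁻⁴ × 0.52 × 610 = 0.082472 m
Layer 3: 2.5×10⁻⁴ × 0.85 × 890 = 0.189125 m
1710–2480 m: 2.1×10⁻⁴ × 0.28 × 770 = 0.045276 m
0.47 × 550 × 1.6×10⁻⁴ = 0.04136 m
Δh = 0.08232 + 0.082472 + 0.189125 + 0.045276 + 0.04136 = 0.440553 m ≈ 441 mm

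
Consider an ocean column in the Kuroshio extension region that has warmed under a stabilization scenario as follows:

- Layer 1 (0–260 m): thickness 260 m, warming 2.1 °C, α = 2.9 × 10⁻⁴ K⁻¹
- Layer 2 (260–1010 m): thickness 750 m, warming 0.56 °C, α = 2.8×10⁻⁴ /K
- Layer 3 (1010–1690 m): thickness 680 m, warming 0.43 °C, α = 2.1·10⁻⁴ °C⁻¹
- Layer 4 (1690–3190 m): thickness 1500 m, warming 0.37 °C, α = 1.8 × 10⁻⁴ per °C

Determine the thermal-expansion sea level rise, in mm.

2.1 × 2.9×10⁻⁴ × 260 = 0.15834 m
Layer 2: 750 × 2.8×10⁻⁴ × 0.56 = 0.11760 m
2.1×10⁻⁴ × 0.43 × 680 = 0.061404 m
Layer 4: 0.37 × 1.8×10⁻⁴ × 1500 = 0.09990 m
Δh = 0.15834 + 0.11760 + 0.061404 + 0.09990 = 0.437244 m

Δh = 440 mm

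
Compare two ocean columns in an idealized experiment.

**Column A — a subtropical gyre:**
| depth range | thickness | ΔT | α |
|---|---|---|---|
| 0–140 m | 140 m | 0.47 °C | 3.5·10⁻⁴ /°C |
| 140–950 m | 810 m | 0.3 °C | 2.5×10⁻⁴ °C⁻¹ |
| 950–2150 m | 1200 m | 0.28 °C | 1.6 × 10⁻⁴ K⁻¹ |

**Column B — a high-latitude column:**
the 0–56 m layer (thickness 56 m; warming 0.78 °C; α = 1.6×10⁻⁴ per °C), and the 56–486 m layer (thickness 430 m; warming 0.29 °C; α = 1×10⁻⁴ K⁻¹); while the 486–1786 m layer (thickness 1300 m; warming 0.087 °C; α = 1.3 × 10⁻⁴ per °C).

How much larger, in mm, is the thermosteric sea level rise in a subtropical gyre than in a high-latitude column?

A 0–140 m: 3.5×10⁻⁴ × 0.47 × 140 = 0.02303 m
A 2.5×10⁻⁴ × 810 × 0.3 = 0.06075 m
A 0.28 × 1.6×10⁻⁴ × 1200 = 0.05376 m
A total: 0.13754 m
B 0–56 m: 0.78 × 56 × 1.6×10⁻⁴ = 0.0069888 m
B 0.29 × 430 × 1×10⁻⁴ = 0.01247 m
B 486–1786 m: 1300 × 0.087 × 1.3×10⁻⁴ = 0.014703 m
B total: 0.0341618 m
Difference: 0.13754 − 0.0341618 = 0.1033782 m

Δh_A − Δh_B ≈ 103 mm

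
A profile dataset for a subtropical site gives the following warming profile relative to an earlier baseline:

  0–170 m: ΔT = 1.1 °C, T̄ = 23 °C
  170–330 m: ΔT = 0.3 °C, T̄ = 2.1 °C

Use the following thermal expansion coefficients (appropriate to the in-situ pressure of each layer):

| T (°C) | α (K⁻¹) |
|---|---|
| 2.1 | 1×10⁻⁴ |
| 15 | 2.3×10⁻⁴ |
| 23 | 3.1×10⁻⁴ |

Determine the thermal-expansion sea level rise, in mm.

about 62.8 mm

Layer 1 at 23 °C → α = 3.1×10⁻⁴ K⁻¹
Layer 2 at 2.1 °C → α = 1×10⁻⁴ K⁻¹
Layer 1: 3.1×10⁻⁴ × 170 × 1.1 = 0.05797 m
170–330 m: 1×10⁻⁴ × 0.3 × 160 = 0.00480 m
Δh = 0.05797 + 0.00480 = 0.06277 m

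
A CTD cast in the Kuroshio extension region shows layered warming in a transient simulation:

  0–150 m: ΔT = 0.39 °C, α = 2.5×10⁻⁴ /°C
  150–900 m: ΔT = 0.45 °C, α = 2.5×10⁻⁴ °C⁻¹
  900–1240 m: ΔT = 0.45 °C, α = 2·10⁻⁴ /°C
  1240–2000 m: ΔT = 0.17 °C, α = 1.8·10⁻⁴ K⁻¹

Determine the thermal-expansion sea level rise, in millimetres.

153 mm

2.5×10⁻⁴ × 150 × 0.39 = 0.014625 m
150–900 m: 2.5×10⁻⁴ × 750 × 0.45 = 0.084375 m
0.45 × 2×10⁻⁴ × 340 = 0.03060 m
Layer 4: 1.8×10⁻⁴ × 0.17 × 760 = 0.023256 m
Δh = 0.014625 + 0.084375 + 0.03060 + 0.023256 = 0.152856 m ≈ 153 mm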